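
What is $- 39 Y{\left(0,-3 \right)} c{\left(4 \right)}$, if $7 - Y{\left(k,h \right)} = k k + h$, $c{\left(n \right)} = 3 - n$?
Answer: $390$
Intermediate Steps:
$Y{\left(k,h \right)} = 7 - h - k^{2}$ ($Y{\left(k,h \right)} = 7 - \left(k k + h\right) = 7 - \left(k^{2} + h\right) = 7 - \left(h + k^{2}\right) = 7 - h - k^{2}$)
$- 39 Y{\left(0,-3 \right)} c{\left(4 \right)} = - 39 \left(7 - -3 - 0^{2}\right) \left(3 - 4\right) = - 39 \left(7 + 3 - 0\right) \left(3 - 4\right) = - 39 \left(7 + 3 + 0\right) \left(-1\right) = \left(-39\right) 10 \left(-1\right) = \left(-390\right) \left(-1\right) = 390$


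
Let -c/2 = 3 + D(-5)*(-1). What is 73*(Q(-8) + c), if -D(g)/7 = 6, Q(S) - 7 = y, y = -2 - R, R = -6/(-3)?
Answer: -6351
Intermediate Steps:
R = 2 (R = -6*(-⅓) = 2)
y = -4 (y = -2 - 1*2 = -2 - 2 = -4)
Q(S) = 3 (Q(S) = 7 - 4 = 3)
D(g) = -42 (D(g) = -7*6 = -42)
c = -90 (c = -2*(3 - 42*(-1)) = -2*(3 + 42) = -2*45 = -90)
73*(Q(-8) + c) = 73*(3 - 90) = 73*(-87) = -6351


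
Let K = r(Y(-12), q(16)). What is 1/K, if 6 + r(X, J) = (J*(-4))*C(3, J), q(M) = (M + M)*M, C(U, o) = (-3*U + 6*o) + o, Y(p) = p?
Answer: -1/7321606 ≈ -1.3658e-7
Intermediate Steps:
C(U, o) = -3*U + 7*o
q(M) = 2*M² (q(M) = (2*M)*M = 2*M²)
r(X, J) = -6 - 4*J*(-9 + 7*J) (r(X, J) = -6 + (J*(-4))*(-3*3 + 7*J) = -6 + (-4*J)*(-9 + 7*J) = -6 - 4*J*(-9 + 7*J))
K = -7321606 (K = -6 - 28*(2*16²)² + 36*(2*16²) = -6 - 28*(2*256)² + 36*(2*256) = -6 - 28*512² + 36*512 = -6 - 28*262144 + 18432 = -6 - 7340032 + 18432 = -7321606)
1/K = 1/(-7321606) = -1/7321606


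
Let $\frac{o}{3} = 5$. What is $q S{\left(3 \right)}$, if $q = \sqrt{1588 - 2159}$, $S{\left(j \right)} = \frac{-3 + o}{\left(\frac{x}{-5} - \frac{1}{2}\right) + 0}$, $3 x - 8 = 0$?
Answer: $- \frac{360 i \sqrt{571}}{31} \approx - 277.5 i$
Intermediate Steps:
$x = \frac{8}{3}$ ($x = \frac{8}{3} + \frac{1}{3} \cdot 0 = \frac{8}{3} + 0 = \frac{8}{3} \approx 2.6667$)
$o = 15$ ($o = 3 \cdot 5 = 15$)
$S{\left(j \right)} = - \frac{360}{31}$ ($S{\left(j \right)} = \frac{-3 + 15}{\left(\frac{8}{3 \left(-5\right)} - \frac{1}{2}\right) + 0} = \frac{12}{\left(\frac{8}{3} \left(- \frac{1}{5}\right) - \frac{1}{2}\right) + 0} = \frac{12}{\left(- \frac{8}{15} - \frac{1}{2}\right) + 0} = \frac{12}{- \frac{31}{30} + 0} = \frac{12}{- \frac{31}{30}} = 12 \left(- \frac{30}{31}\right) = - \frac{360}{31}$)
$q = i \sqrt{571}$ ($q = \sqrt{-571} = i \sqrt{571} \approx 23.896 i$)
$q S{\left(3 \right)} = i \sqrt{571} \left(- \frac{360}{31}\right) = - \frac{360 i \sqrt{571}}{31}$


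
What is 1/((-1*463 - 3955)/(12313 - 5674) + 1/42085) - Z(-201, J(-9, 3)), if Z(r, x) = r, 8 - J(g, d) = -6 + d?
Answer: 37091500776/185924891 ≈ 199.50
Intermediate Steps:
J(g, d) = 14 - d (J(g, d) = 8 - (-6 + d) = 8 + (6 - d) = 14 - d)
1/((-1*463 - 3955)/(12313 - 5674) + 1/42085) - Z(-201, J(-9, 3)) = 1/((-1*463 - 3955)/(12313 - 5674) + 1/42085) - 1*(-201) = 1/((-463 - 3955)/6639 + 1/42085) + 201 = 1/(-4418*1/6639 + 1/42085) + 201 = 1/(-4418/6639 + 1/42085) + 201 = 1/(-185924891/279402315) + 201 = -279402315/185924891 + 201 = 37091500776/185924891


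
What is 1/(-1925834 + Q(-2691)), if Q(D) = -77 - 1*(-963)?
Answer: -1/1924948 ≈ -5.1949e-7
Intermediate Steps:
Q(D) = 886 (Q(D) = -77 + 963 = 886)
1/(-1925834 + Q(-2691)) = 1/(-1925834 + 886) = 1/(-1924948) = -1/1924948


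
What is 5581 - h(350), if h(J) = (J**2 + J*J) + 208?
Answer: -239627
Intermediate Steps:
h(J) = 208 + 2*J**2 (h(J) = (J**2 + J**2) + 208 = 2*J**2 + 208 = 208 + 2*J**2)
5581 - h(350) = 5581 - (208 + 2*350**2) = 5581 - (208 + 2*122500) = 5581 - (208 + 245000) = 5581 - 1*245208 = 5581 - 245208 = -239627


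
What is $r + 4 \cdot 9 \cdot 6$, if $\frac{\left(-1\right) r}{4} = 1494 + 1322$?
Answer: $-11048$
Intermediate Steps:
$r = -11264$ ($r = - 4 \left(1494 + 1322\right) = \left(-4\right) 2816 = -11264$)
$r + 4 \cdot 9 \cdot 6 = -11264 + 4 \cdot 9 \cdot 6 = -11264 + 36 \cdot 6 = -11264 + 216 = -11048$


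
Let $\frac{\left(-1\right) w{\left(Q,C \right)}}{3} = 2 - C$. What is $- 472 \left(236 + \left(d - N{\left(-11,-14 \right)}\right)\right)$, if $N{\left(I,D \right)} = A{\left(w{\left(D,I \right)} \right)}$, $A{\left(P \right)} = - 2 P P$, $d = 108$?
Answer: $-1598192$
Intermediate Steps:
$w{\left(Q,C \right)} = -6 + 3 C$ ($w{\left(Q,C \right)} = - 3 \left(2 - C\right) = -6 + 3 C$)
$A{\left(P \right)} = - 2 P^{2}$
$N{\left(I,D \right)} = - 2 \left(-6 + 3 I\right)^{2}$
$- 472 \left(236 + \left(d - N{\left(-11,-14 \right)}\right)\right) = - 472 \left(236 - \left(-108 - 18 \left(-2 - 11\right)^{2}\right)\right) = - 472 \left(236 - \left(-108 - 18 \left(-13\right)^{2}\right)\right) = - 472 \left(236 - \left(-108 - 3042\right)\right) = - 472 \left(236 + \left(108 - -3042\right)\right) = - 472 \left(236 + \left(108 + 3042\right)\right) = - 472 \left(236 + 3150\right) = \left(-472\right) 3386 = -1598192$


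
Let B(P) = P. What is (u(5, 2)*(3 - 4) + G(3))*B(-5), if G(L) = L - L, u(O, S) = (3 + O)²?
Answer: 320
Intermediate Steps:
G(L) = 0
(u(5, 2)*(3 - 4) + G(3))*B(-5) = ((3 + 5)²*(3 - 4) + 0)*(-5) = (8²*(-1) + 0)*(-5) = (64*(-1) + 0)*(-5) = (-64 + 0)*(-5) = -64*(-5) = 320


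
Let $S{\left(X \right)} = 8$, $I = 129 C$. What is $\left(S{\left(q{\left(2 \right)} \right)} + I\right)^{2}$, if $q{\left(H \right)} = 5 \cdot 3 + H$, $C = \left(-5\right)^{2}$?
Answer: $10452289$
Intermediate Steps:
$C = 25$
$I = 3225$ ($I = 129 \cdot 25 = 3225$)
$q{\left(H \right)} = 15 + H$
$\left(S{\left(q{\left(2 \right)} \right)} + I\right)^{2} = \left(8 + 3225\right)^{2} = 3233^{2} = 10452289$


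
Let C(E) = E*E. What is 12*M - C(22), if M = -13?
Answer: -640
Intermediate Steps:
C(E) = E²
12*M - C(22) = 12*(-13) - 1*22² = -156 - 1*484 = -156 - 484 = -640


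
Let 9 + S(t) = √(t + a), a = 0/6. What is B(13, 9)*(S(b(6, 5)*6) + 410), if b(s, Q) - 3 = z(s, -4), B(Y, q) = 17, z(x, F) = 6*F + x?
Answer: 6817 + 51*I*√10 ≈ 6817.0 + 161.28*I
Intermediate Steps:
z(x, F) = x + 6*F
b(s, Q) = -21 + s (b(s, Q) = 3 + (s + 6*(-4)) = 3 + (s - 24) = 3 + (-24 + s) = -21 + s)
a = 0 (a = 0*(⅙) = 0)
S(t) = -9 + √t (S(t) = -9 + √(t + 0) = -9 + √t)
B(13, 9)*(S(b(6, 5)*6) + 410) = 17*((-9 + √((-21 + 6)*6)) + 410) = 17*((-9 + √(-15*6)) + 410) = 17*((-9 + √(-90)) + 410) = 17*((-9 + 3*I*√10) + 410) = 17*(401 + 3*I*√10) = 6817 + 51*I*√10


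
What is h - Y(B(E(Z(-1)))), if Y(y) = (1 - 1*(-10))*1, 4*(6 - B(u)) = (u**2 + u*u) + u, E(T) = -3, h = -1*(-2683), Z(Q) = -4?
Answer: 2672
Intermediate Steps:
h = 2683
B(u) = 6 - u**2/2 - u/4 (B(u) = 6 - ((u**2 + u*u) + u)/4 = 6 - ((u**2 + u**2) + u)/4 = 6 - (2*u**2 + u)/4 = 6 - (u + 2*u**2)/4 = 6 + (-u**2/2 - u/4) = 6 - u**2/2 - u/4)
Y(y) = 11 (Y(y) = (1 + 10)*1 = 11*1 = 11)
h - Y(B(E(Z(-1)))) = 2683 - 1*11 = 2683 - 11 = 2672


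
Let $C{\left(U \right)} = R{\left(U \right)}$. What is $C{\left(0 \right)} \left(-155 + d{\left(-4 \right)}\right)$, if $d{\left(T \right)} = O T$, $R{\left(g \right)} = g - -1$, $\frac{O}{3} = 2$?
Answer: $-179$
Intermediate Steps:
$O = 6$ ($O = 3 \cdot 2 = 6$)
$R{\left(g \right)} = 1 + g$ ($R{\left(g \right)} = g + 1 = 1 + g$)
$C{\left(U \right)} = 1 + U$
$d{\left(T \right)} = 6 T$
$C{\left(0 \right)} \left(-155 + d{\left(-4 \right)}\right) = \left(1 + 0\right) \left(-155 + 6 \left(-4\right)\right) = 1 \left(-155 - 24\right) = 1 \left(-179\right) = -179$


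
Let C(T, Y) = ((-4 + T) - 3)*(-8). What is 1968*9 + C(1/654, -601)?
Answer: 5810132/327 ≈ 17768.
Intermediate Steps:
C(T, Y) = 56 - 8*T (C(T, Y) = (-7 + T)*(-8) = 56 - 8*T)
1968*9 + C(1/654, -601) = 1968*9 + (56 - 8/654) = 17712 + (56 - 8*1/654) = 17712 + (56 - 4/327) = 17712 + 18308/327 = 5810132/327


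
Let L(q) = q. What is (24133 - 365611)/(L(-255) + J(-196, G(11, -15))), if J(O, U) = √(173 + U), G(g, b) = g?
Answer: 87076890/64841 + 682956*√46/64841 ≈ 1414.4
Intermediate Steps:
(24133 - 365611)/(L(-255) + J(-196, G(11, -15))) = (24133 - 365611)/(-255 + √(173 + 11)) = -341478/(-255 + √184) = -341478/(-255 + 2*√46)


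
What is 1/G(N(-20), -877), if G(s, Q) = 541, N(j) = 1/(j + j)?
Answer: 1/541 ≈ 0.0018484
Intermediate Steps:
N(j) = 1/(2*j)
1/G(N(-20), -877) = 1/541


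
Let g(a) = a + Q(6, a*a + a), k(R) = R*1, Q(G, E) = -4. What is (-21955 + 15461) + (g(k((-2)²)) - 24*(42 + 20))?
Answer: -7982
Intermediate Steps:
k(R) = R
g(a) = -4 + a (g(a) = a - 4 = -4 + a)
(-21955 + 15461) + (g(k((-2)²)) - 24*(42 + 20)) = (-21955 + 15461) + ((-4 + (-2)²) - 24*(42 + 20)) = -6494 + ((-4 + 4) - 24*62) = -6494 + (0 - 1488) = -6494 - 1488 = -7982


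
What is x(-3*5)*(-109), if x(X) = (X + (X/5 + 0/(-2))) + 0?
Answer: 1962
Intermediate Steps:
x(X) = 6*X/5 (x(X) = (X + (X*(⅕) + 0*(-½))) + 0 = (X + (X/5 + 0)) + 0 = (X + X/5) + 0 = 6*X/5 + 0 = 6*X/5)
x(-3*5)*(-109) = (6*(-3*5)/5)*(-109) = ((6/5)*(-15))*(-109) = -18*(-109) = 1962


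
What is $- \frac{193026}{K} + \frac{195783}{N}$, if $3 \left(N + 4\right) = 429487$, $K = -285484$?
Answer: $\frac{125289291633}{61304120450} \approx 2.0437$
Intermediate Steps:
$N = \frac{429475}{3}$ ($N = -4 + \frac{1}{3} \cdot 429487 = -4 + \frac{429487}{3} = \frac{429475}{3} \approx 1.4316 \cdot 10^{5}$)
$- \frac{193026}{K} + \frac{195783}{N} = - \frac{193026}{-285484} + \frac{195783}{\frac{429475}{3}} = \left(-193026\right) \left(- \frac{1}{285484}\right) + 195783 \cdot \frac{3}{429475} = \frac{96513}{142742} + \frac{587349}{429475} = \frac{125289291633}{61304120450}$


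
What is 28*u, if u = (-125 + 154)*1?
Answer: 812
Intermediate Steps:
u = 29 (u = 29*1 = 29)
28*u = 28*29 = 812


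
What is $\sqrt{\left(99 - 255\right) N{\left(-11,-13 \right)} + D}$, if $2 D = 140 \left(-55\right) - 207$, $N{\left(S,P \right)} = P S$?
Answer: $\frac{i \sqrt{105046}}{2} \approx 162.05 i$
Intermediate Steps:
$D = - \frac{7907}{2}$ ($D = \frac{140 \left(-55\right) - 207}{2} = \frac{-7700 - 207}{2} = \frac{1}{2} \left(-7907\right) = - \frac{7907}{2} \approx -3953.5$)
$\sqrt{\left(99 - 255\right) N{\left(-11,-13 \right)} + D} = \sqrt{\left(99 - 255\right) \left(\left(-13\right) \left(-11\right)\right) - \frac{7907}{2}} = \sqrt{\left(-156\right) 143 - \frac{7907}{2}} = \sqrt{-22308 - \frac{7907}{2}} = \sqrt{- \frac{52523}{2}} = \frac{i \sqrt{105046}}{2}$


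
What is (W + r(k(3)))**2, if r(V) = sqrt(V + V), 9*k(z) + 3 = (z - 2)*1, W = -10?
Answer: 896/9 - 40*I/3 ≈ 99.556 - 13.333*I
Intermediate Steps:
k(z) = -5/9 + z/9 (k(z) = -1/3 + ((z - 2)*1)/9 = -1/3 + ((-2 + z)*1)/9 = -1/3 + (-2 + z)/9 = -1/3 + (-2/9 + z/9) = -5/9 + z/9)
r(V) = sqrt(2)*sqrt(V) (r(V) = sqrt(2*V) = sqrt(2)*sqrt(V))
(W + r(k(3)))**2 = (-10 + sqrt(2)*sqrt(-5/9 + (1/9)*3))**2 = (-10 + sqrt(2)*sqrt(-5/9 + 1/3))**2 = (-10 + sqrt(2)*sqrt(-2/9))**2 = (-10 + sqrt(2)*(I*sqrt(2)/3))**2 = (-10 + 2*I/3)**2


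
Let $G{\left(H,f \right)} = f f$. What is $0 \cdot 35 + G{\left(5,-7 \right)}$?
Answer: $49$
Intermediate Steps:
$G{\left(H,f \right)} = f^{2}$
$0 \cdot 35 + G{\left(5,-7 \right)} = 0 \cdot 35 + \left(-7\right)^{2} = 0 + 49 = 49$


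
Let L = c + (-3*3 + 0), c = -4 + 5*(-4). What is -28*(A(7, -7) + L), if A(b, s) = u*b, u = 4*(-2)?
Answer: 2492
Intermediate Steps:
u = -8
c = -24 (c = -4 - 20 = -24)
A(b, s) = -8*b
L = -33 (L = -24 + (-3*3 + 0) = -24 + (-9 + 0) = -24 - 9 = -33)
-28*(A(7, -7) + L) = -28*(-8*7 - 33) = -28*(-56 - 33) = -28*(-89) = 2492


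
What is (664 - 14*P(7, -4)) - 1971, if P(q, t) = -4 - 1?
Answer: -1237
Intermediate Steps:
P(q, t) = -5
(664 - 14*P(7, -4)) - 1971 = (664 - 14*(-5)) - 1971 = (664 + 70) - 1971 = 734 - 1971 = -1237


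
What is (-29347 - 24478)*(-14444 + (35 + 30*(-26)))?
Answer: 817547925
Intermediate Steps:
(-29347 - 24478)*(-14444 + (35 + 30*(-26))) = -53825*(-14444 + (35 - 780)) = -53825*(-14444 - 745) = -53825*(-15189) = 817547925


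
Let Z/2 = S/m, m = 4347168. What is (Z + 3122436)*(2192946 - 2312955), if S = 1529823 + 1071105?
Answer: -16968471368792166/45283 ≈ -3.7472e+11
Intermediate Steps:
S = 2600928
Z = 54186/45283 (Z = 2*(2600928/4347168) = 2*(2600928*(1/4347168)) = 2*(27093/45283) = 54186/45283 ≈ 1.1966)
(Z + 3122436)*(2192946 - 2312955) = (54186/45283 + 3122436)*(2192946 - 2312955) = (141393323574/45283)*(-120009) = -16968471368792166/45283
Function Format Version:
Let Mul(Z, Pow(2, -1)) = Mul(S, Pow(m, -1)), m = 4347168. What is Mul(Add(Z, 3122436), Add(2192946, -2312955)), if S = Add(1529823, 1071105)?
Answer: Rational(-16968471368792166, 45283) ≈ -3.7472e+11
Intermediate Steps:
S = 2600928
Z = Rational(54186, 45283) (Z = Mul(2, Mul(2600928, Pow(4347168, -1))) = Mul(2, Mul(2600928, Rational(1, 4347168))) = Mul(2, Rational(27093, 45283)) = Rational(54186, 45283) ≈ 1.1966)
Mul(Add(Z, 3122436), Add(2192946, -2312955)) = Mul(Add(Rational(54186, 45283), 3122436), Add(2192946, -2312955)) = Mul(Rational(141393323574, 45283), -120009) = Rational(-16968471368792166, 45283)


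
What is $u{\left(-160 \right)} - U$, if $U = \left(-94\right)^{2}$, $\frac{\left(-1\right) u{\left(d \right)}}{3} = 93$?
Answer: $-9115$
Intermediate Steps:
$u{\left(d \right)} = -279$ ($u{\left(d \right)} = \left(-3\right) 93 = -279$)
$U = 8836$
$u{\left(-160 \right)} - U = -279 - 8836 = -9115$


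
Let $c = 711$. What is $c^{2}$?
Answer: $505521$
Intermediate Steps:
$c^{2} = 711^{2} = 505521$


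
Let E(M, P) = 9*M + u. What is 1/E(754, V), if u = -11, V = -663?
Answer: 1/6775 ≈ 0.00014760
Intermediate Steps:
E(M, P) = -11 + 9*M (E(M, P) = 9*M - 11 = -11 + 9*M)
1/E(754, V) = 1/(-11 + 9*754) = 1/(-11 + 6786) = 1/6775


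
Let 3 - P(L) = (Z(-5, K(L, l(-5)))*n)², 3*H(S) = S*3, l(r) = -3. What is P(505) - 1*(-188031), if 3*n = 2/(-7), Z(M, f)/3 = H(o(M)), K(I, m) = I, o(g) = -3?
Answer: 9213630/49 ≈ 1.8803e+5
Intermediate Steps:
H(S) = S (H(S) = (S*3)/3 = (3*S)/3 = S)
Z(M, f) = -9 (Z(M, f) = 3*(-3) = -9)
n = -2/21 (n = (2/(-7))/3 = (2*(-⅐))/3 = (⅓)*(-2/7) = -2/21 ≈ -0.095238)
P(L) = 111/49 (P(L) = 3 - (-9*(-2/21))² = 3 - (6/7)² = 3 - 1*36/49 = 3 - 36/49 = 111/49)
P(505) - 1*(-188031) = 111/49 - 1*(-188031) = 111/49 + 188031 = 9213630/49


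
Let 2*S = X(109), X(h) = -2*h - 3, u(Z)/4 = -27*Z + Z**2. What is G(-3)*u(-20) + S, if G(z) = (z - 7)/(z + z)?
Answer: 36937/6 ≈ 6156.2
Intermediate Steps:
u(Z) = -108*Z + 4*Z**2 (u(Z) = 4*(-27*Z + Z**2) = 4*(Z**2 - 27*Z) = -108*Z + 4*Z**2)
G(z) = (-7 + z)/(2*z) (G(z) = (-7 + z)/((2*z)) = (-7 + z)*(1/(2*z)) = (-7 + z)/(2*z))
X(h) = -3 - 2*h
S = -221/2 (S = (-3 - 2*109)/2 = (-3 - 218)/2 = (1/2)*(-221) = -221/2 ≈ -110.50)
G(-3)*u(-20) + S = ((1/2)*(-7 - 3)/(-3))*(4*(-20)*(-27 - 20)) - 221/2 = ((1/2)*(-1/3)*(-10))*(4*(-20)*(-47)) - 221/2 = (5/3)*3760 - 221/2 = 18800/3 - 221/2 = 36937/6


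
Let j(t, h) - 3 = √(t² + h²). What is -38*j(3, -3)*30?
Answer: -3420 - 3420*√2 ≈ -8256.6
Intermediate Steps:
j(t, h) = 3 + √(h² + t²) (j(t, h) = 3 + √(t² + h²) = 3 + √(h² + t²))
-38*j(3, -3)*30 = -38*(3 + √((-3)² + 3²))*30 = -38*(3 + √(9 + 9))*30 = -38*(3 + √18)*30 = -38*(3 + 3*√2)*30 = (-114 - 114*√2)*30 = -3420 - 3420*√2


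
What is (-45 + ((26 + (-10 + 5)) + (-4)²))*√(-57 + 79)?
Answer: -8*√22 ≈ -37.523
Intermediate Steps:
(-45 + ((26 + (-10 + 5)) + (-4)²))*√(-57 + 79) = (-45 + ((26 - 5) + 16))*√22 = (-45 + (21 + 16))*√22 = (-45 + 37)*√22 = -8*√22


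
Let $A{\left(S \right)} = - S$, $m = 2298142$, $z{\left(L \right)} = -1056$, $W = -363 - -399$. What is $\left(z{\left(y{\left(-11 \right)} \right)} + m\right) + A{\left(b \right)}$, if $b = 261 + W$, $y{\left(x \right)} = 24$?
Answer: $2296789$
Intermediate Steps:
$W = 36$ ($W = -363 + 399 = 36$)
$b = 297$ ($b = 261 + 36 = 297$)
$\left(z{\left(y{\left(-11 \right)} \right)} + m\right) + A{\left(b \right)} = \left(-1056 + 2298142\right) - 297 = 2297086 - 297 = 2296789$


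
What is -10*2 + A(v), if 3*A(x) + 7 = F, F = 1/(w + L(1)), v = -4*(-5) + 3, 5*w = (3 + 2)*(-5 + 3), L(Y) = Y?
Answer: -68/3 ≈ -22.667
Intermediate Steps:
w = -2 (w = ((3 + 2)*(-5 + 3))/5 = (5*(-2))/5 = (⅕)*(-10) = -2)
v = 23 (v = 20 + 3 = 23)
F = -1 (F = 1/(-2 + 1) = 1/(-1) = -1)
A(x) = -8/3 (A(x) = -7/3 + (⅓)*(-1) = -7/3 - ⅓ = -8/3)
-10*2 + A(v) = -10*2 - 8/3 = -20 - 8/3 = -68/3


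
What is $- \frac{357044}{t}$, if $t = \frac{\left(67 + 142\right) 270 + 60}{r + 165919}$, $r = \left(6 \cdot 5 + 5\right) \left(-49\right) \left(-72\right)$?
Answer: $- \frac{51664088278}{28245} \approx -1.8291 \cdot 10^{6}$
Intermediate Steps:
$r = 123480$ ($r = \left(30 + 5\right) \left(-49\right) \left(-72\right) = 35 \left(-49\right) \left(-72\right) = \left(-1715\right) \left(-72\right) = 123480$)
$t = \frac{56490}{289399}$ ($t = \frac{\left(67 + 142\right) 270 + 60}{123480 + 165919} = \frac{209 \cdot 270 + 60}{289399} = \left(56430 + 60\right) \frac{1}{289399} = 56490 \cdot \frac{1}{289399} = \frac{56490}{289399} \approx 0.1952$)
$- \frac{357044}{t} = - \frac{357044}{\frac{56490}{289399}} = \left(-357044\right) \frac{289399}{56490} = - \frac{51664088278}{28245}$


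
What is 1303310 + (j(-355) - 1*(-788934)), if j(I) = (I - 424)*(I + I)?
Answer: 2645334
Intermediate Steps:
j(I) = 2*I*(-424 + I) (j(I) = (-424 + I)*(2*I) = 2*I*(-424 + I))
1303310 + (j(-355) - 1*(-788934)) = 1303310 + (2*(-355)*(-424 - 355) - 1*(-788934)) = 1303310 + (2*(-355)*(-779) + 788934) = 1303310 + (553090 + 788934) = 1303310 + 1342024 = 2645334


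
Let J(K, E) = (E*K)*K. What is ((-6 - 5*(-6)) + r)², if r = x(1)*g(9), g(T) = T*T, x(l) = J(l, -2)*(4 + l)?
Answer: 617796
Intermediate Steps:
J(K, E) = E*K²
x(l) = -2*l²*(4 + l) (x(l) = (-2*l²)*(4 + l) = -2*l²*(4 + l))
g(T) = T²
r = -810 (r = (2*1²*(-4 - 1*1))*9² = (2*1*(-4 - 1))*81 = (2*1*(-5))*81 = -10*81 = -810)
((-6 - 5*(-6)) + r)² = ((-6 - 5*(-6)) - 810)² = ((-6 + 30) - 810)² = (24 - 810)² = (-786)² = 617796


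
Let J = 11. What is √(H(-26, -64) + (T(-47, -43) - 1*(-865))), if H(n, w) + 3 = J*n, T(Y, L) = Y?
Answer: 23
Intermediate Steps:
H(n, w) = -3 + 11*n
√(H(-26, -64) + (T(-47, -43) - 1*(-865))) = √((-3 + 11*(-26)) + (-47 - 1*(-865))) = √((-3 - 286) + (-47 + 865)) = √(-289 + 818) = √529 = 23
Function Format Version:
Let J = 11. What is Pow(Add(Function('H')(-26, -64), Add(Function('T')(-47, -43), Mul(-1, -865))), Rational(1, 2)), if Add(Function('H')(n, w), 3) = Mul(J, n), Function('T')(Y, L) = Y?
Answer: 23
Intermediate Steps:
Function('H')(n, w) = Add(-3, Mul(11, n))
Pow(Add(Function('H')(-26, -64), Add(Function('T')(-47, -43), Mul(-1, -865))), Rational(1, 2)) = Pow(Add(Add(-3, Mul(11, -26)), Add(-47, Mul(-1, -865))), Rational(1, 2)) = Pow(Add(Add(-3, -286), Add(-47, 865)), Rational(1, 2)) = Pow(Add(-289, 818), Rational(1, 2)) = Pow(529, Rational(1, 2)) = 23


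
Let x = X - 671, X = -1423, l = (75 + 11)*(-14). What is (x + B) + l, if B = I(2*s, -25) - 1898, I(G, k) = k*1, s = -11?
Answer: -5221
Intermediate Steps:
l = -1204 (l = 86*(-14) = -1204)
x = -2094 (x = -1423 - 671 = -2094)
I(G, k) = k
B = -1923 (B = -25 - 1898 = -1923)
(x + B) + l = (-2094 - 1923) - 1204 = -4017 - 1204 = -5221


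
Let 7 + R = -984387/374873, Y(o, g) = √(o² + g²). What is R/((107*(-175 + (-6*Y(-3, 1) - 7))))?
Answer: 164186659/328552567501 - 5412747*√10/328552567501 ≈ 0.00044763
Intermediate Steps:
Y(o, g) = √(g² + o²)
R = -3608498/374873 (R = -7 - 984387/374873 = -3608498/374873 ≈ -9.6259)
R/((107*(-175 + (-6*Y(-3, 1) - 7)))) = -3608498*1/(107*(-175 + (-6*√(1² + (-3)²) - 7)))/374873 = -3608498*1/(107*(-175 + (-6*√(1 + 9) - 7)))/374873 = -3608498*1/(107*(-175 + (-6*√10 - 7)))/374873 = -3608498*1/(107*(-175 + (-7 - 6*√10)))/374873 = -3608498*1/(107*(-182 - 6*√10))/374873 = -3608498/(374873*(-19474 - 642*√10))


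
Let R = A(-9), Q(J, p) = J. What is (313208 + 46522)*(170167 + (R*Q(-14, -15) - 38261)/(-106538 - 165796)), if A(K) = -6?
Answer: 2778452473892025/45389 ≈ 6.1214e+10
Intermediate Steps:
R = -6
(313208 + 46522)*(170167 + (R*Q(-14, -15) - 38261)/(-106538 - 165796)) = (313208 + 46522)*(170167 + (-6*(-14) - 38261)/(-106538 - 165796)) = 359730*(170167 + (84 - 38261)/(-272334)) = 359730*(170167 - 38177*(-1/272334)) = 359730*(170167 + 38177/272334) = 359730*(46342297955/272334) = 2778452473892025/45389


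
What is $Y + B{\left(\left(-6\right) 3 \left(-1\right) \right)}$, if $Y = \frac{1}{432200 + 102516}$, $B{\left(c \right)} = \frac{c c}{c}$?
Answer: $\frac{9624889}{534716} \approx 18.0$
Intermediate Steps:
$B{\left(c \right)} = c$ ($B{\left(c \right)} = \frac{c^{2}}{c} = c$)
$Y = \frac{1}{534716} \approx 1.8702 \cdot 10^{-6}$
$Y + B{\left(\left(-6\right) 3 \left(-1\right) \right)} = \frac{1}{534716} + \left(-6\right) 3 \left(-1\right) = \frac{1}{534716} - -18 = \frac{1}{534716} + 18 = \frac{9624889}{534716}$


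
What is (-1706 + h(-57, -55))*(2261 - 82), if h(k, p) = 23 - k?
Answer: -3543054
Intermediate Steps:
(-1706 + h(-57, -55))*(2261 - 82) = (-1706 + (23 - 1*(-57)))*(2261 - 82) = (-1706 + (23 + 57))*2179 = (-1706 + 80)*2179 = -1626*2179 = -3543054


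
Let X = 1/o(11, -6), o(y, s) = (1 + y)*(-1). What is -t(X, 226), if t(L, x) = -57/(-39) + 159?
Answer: -2086/13 ≈ -160.46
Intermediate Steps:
o(y, s) = -1 - y
X = -1/12 (X = 1/(-1 - 1*11) = 1/(-1 - 11) = 1/(-12) = -1/12 ≈ -0.083333)
t(L, x) = 2086/13 (t(L, x) = -57*(-1/39) + 159 = 19/13 + 159 = 2086/13)
-t(X, 226) = -1*2086/13 = -2086/13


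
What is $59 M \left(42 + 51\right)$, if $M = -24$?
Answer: $-131688$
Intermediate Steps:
$59 M \left(42 + 51\right) = 59 \left(-24\right) \left(42 + 51\right) = \left(-1416\right) 93 = -131688$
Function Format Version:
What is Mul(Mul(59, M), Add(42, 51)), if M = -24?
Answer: -131688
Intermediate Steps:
Mul(Mul(59, M), Add(42, 51)) = Mul(Mul(59, -24), Add(42, 51)) = Mul(-1416, 93) = -131688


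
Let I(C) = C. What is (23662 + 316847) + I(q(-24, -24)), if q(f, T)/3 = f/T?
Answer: 340512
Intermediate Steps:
q(f, T) = 3*f/T (q(f, T) = 3*(f/T) = 3*f/T)
(23662 + 316847) + I(q(-24, -24)) = (23662 + 316847) + 3*(-24)/(-24) = 340509 + 3*(-24)*(-1/24) = 340509 + 3 = 340512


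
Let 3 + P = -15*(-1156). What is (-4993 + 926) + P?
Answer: 13270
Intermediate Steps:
P = 17337 (P = -3 - 15*(-1156) = -3 + 17340 = 17337)
(-4993 + 926) + P = (-4993 + 926) + 17337 = -4067 + 17337 = 13270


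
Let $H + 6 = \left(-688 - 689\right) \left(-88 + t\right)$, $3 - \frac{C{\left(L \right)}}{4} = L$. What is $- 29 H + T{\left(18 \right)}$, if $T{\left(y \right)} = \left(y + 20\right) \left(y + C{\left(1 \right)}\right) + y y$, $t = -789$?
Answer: $-35019755$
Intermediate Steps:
$C{\left(L \right)} = 12 - 4 L$
$H = 1207623$ ($H = -6 + \left(-688 - 689\right) \left(-88 - 789\right) = -6 - -1207629 = -6 + 1207629 = 1207623$)
$T{\left(y \right)} = y^{2} + \left(8 + y\right) \left(20 + y\right)$ ($T{\left(y \right)} = \left(y + 20\right) \left(y + \left(12 - 4\right)\right) + y y = \left(20 + y\right) \left(y + \left(12 - 4\right)\right) + y^{2} = \left(20 + y\right) \left(y + 8\right) + y^{2} = \left(20 + y\right) \left(8 + y\right) + y^{2} = \left(8 + y\right) \left(20 + y\right) + y^{2} = y^{2} + \left(8 + y\right) \left(20 + y\right)$)
$- 29 H + T{\left(18 \right)} = \left(-29\right) 1207623 + \left(160 + 2 \cdot 18^{2} + 28 \cdot 18\right) = -35021067 + \left(160 + 2 \cdot 324 + 504\right) = -35021067 + \left(160 + 648 + 504\right) = -35021067 + 1312 = -35019755$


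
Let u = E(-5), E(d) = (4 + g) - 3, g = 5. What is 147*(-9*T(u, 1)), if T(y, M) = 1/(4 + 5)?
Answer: -147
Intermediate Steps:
E(d) = 6 (E(d) = (4 + 5) - 3 = 9 - 3 = 6)
u = 6
T(y, M) = 1/9
147*(-9*T(u, 1)) = 147*(-9*1/9) = 147*(-1) = -147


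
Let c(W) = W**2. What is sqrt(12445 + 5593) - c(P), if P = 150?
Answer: -22500 + sqrt(18038) ≈ -22366.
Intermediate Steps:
sqrt(12445 + 5593) - c(P) = sqrt(12445 + 5593) - 1*150**2 = sqrt(18038) - 1*22500 = sqrt(18038) - 22500 = -22500 + sqrt(18038)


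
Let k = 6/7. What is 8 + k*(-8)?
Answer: 8/7 ≈ 1.1429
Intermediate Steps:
k = 6/7 (k = 6*(⅐) = 6/7 ≈ 0.85714)
8 + k*(-8) = 8 + (6/7)*(-8) = 8 - 48/7 = 8/7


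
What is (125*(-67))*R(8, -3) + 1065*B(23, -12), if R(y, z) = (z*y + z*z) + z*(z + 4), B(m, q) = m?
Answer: 175245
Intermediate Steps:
R(y, z) = z² + y*z + z*(4 + z) (R(y, z) = (y*z + z²) + z*(4 + z) = (z² + y*z) + z*(4 + z) = z² + y*z + z*(4 + z))
(125*(-67))*R(8, -3) + 1065*B(23, -12) = (125*(-67))*(-3*(4 + 8 + 2*(-3))) + 1065*23 = -(-25125)*(4 + 8 - 6) + 24495 = -(-25125)*6 + 24495 = -8375*(-18) + 24495 = 150750 + 24495 = 175245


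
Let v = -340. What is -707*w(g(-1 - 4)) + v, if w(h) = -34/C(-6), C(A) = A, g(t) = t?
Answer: -13039/3 ≈ -4346.3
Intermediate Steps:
w(h) = 17/3 (w(h) = -34/(-6) = -34*(-⅙) = 17/3)
-707*w(g(-1 - 4)) + v = -707*17/3 - 340 = -12019/3 - 340 = -13039/3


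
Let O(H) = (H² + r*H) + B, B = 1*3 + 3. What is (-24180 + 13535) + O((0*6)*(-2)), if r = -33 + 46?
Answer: -10639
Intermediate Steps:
r = 13
B = 6 (B = 3 + 3 = 6)
O(H) = 6 + H² + 13*H (O(H) = (H² + 13*H) + 6 = 6 + H² + 13*H)
(-24180 + 13535) + O((0*6)*(-2)) = (-24180 + 13535) + (6 + ((0*6)*(-2))² + 13*((0*6)*(-2))) = -10645 + (6 + (0*(-2))² + 13*(0*(-2))) = -10645 + (6 + 0² + 13*0) = -10645 + (6 + 0 + 0) = -10645 + 6 = -10639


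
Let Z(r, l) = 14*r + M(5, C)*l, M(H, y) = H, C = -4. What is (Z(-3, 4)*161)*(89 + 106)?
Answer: -690690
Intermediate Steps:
Z(r, l) = 5*l + 14*r (Z(r, l) = 14*r + 5*l = 5*l + 14*r)
(Z(-3, 4)*161)*(89 + 106) = ((5*4 + 14*(-3))*161)*(89 + 106) = ((20 - 42)*161)*195 = -22*161*195 = -3542*195 = -690690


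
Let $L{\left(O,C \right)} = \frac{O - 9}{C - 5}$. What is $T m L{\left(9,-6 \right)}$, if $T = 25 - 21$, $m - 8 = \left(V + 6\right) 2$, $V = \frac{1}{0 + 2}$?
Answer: $0$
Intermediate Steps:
$V = \frac{1}{2} \approx 0.5$
$m = 21$ ($m = 8 + \left(\frac{1}{2} + 6\right) 2 = 8 + \frac{13}{2} \cdot 2 = 8 + 13 = 21$)
$T = 4$
$L{\left(O,C \right)} = \frac{-9 + O}{-5 + C}$
$T m L{\left(9,-6 \right)} = 4 \cdot 21 \frac{-9 + 9}{-5 - 6} = 84 \frac{1}{-11} \cdot 0 = 84 \left(\left(- \frac{1}{11}\right) 0\right) = 84 \cdot 0 = 0$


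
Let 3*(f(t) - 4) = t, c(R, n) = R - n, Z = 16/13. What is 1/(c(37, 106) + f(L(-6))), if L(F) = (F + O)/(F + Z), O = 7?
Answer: -186/12103 ≈ -0.015368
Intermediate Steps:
Z = 16/13 (Z = 16*(1/13) = 16/13 ≈ 1.2308)
L(F) = (7 + F)/(16/13 + F) (L(F) = (F + 7)/(F + 16/13) = (7 + F)/(16/13 + F))
f(t) = 4 + t/3
1/(c(37, 106) + f(L(-6))) = 1/((37 - 1*106) + (4 + (13*(7 - 6)/(16 + 13*(-6)))/3)) = 1/((37 - 106) + (4 + (13*1/(16 - 78))/3)) = 1/(-69 + (4 + (13*1/(-62))/3)) = 1/(-69 + (4 + (13*(-1/62)*1)/3)) = 1/(-69 + (4 + (⅓)*(-13/62))) = 1/(-69 + (4 - 13/186)) = 1/(-69 + 731/186) = 1/(-12103/186) = -186/12103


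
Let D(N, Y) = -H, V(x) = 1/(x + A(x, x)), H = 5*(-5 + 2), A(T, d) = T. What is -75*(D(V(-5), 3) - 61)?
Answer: 3450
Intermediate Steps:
H = -15 (H = 5*(-3) = -15)
V(x) = 1/(2*x) (V(x) = 1/(x + x) = 1/(2*x))
D(N, Y) = 15 (D(N, Y) = -1*(-15) = 15)
-75*(D(V(-5), 3) - 61) = -75*(15 - 61) = -75*(-46) = 3450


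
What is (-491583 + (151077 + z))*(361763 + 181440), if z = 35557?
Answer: -165649211647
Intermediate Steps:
(-491583 + (151077 + z))*(361763 + 181440) = (-491583 + (151077 + 35557))*(361763 + 181440) = (-491583 + 186634)*543203 = -304949*543203 = -165649211647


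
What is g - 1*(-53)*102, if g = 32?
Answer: 5438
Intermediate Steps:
g - 1*(-53)*102 = 32 - 1*(-53)*102 = 32 + 53*102 = 32 + 5406 = 5438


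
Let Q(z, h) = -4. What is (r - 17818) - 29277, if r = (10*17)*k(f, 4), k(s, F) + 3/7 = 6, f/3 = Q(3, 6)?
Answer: -323035/7 ≈ -46148.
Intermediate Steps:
f = -12 (f = 3*(-4) = -12)
k(s, F) = 39/7 (k(s, F) = -3/7 + 6 = 39/7)
r = 6630/7 (r = (10*17)*(39/7) = 170*(39/7) = 6630/7 ≈ 947.14)
(r - 17818) - 29277 = (6630/7 - 17818) - 29277 = -118096/7 - 29277 = -323035/7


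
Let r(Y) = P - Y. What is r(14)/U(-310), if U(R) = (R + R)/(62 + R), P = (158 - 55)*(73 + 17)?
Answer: 18512/5 ≈ 3702.4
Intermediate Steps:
P = 9270 (P = 103*90 = 9270)
r(Y) = 9270 - Y
U(R) = 2*R/(62 + R) (U(R) = (2*R)/(62 + R) = 2*R/(62 + R))
r(14)/U(-310) = (9270 - 1*14)/((2*(-310)/(62 - 310))) = (9270 - 14)/((2*(-310)/(-248))) = 9256/((2*(-310)*(-1/248))) = 9256/(5/2) = 9256*(⅖) = 18512/5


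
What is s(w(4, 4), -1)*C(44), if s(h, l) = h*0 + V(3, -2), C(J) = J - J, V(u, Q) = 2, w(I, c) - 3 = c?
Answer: 0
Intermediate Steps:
w(I, c) = 3 + c
C(J) = 0
s(h, l) = 2 (s(h, l) = h*0 + 2 = 0 + 2 = 2)
s(w(4, 4), -1)*C(44) = 2*0 = 0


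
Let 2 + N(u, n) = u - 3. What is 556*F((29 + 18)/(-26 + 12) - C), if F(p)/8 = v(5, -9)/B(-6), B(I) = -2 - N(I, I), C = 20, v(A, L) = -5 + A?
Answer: 0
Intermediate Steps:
N(u, n) = -5 + u (N(u, n) = -2 + (u - 3) = -2 + (-3 + u) = -5 + u)
B(I) = 3 - I (B(I) = -2 - (-5 + I) = -2 + (5 - I) = 3 - I)
F(p) = 0 (F(p) = 8*((-5 + 5)/(3 - 1*(-6))) = 8*(0/(3 + 6)) = 8*(0/9) = 8*(0*(⅑)) = 8*0 = 0)
556*F((29 + 18)/(-26 + 12) - C) = 556*0 = 0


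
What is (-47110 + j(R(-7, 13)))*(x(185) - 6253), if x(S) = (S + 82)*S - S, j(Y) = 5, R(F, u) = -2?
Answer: -2023489485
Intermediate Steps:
x(S) = -S + S*(82 + S) (x(S) = (82 + S)*S - S = S*(82 + S) - S = -S + S*(82 + S))
(-47110 + j(R(-7, 13)))*(x(185) - 6253) = (-47110 + 5)*(185*(81 + 185) - 6253) = -47105*(185*266 - 6253) = -47105*(49210 - 6253) = -47105*42957 = -2023489485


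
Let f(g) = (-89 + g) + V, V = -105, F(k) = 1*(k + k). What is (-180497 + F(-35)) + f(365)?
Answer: -180396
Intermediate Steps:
F(k) = 2*k (F(k) = 1*(2*k) = 2*k)
f(g) = -194 + g (f(g) = (-89 + g) - 105 = -194 + g)
(-180497 + F(-35)) + f(365) = (-180497 + 2*(-35)) + (-194 + 365) = (-180497 - 70) + 171 = -180567 + 171 = -180396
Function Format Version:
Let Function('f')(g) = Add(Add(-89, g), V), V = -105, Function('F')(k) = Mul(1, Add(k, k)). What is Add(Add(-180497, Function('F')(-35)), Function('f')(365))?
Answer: -180396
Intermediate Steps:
Function('F')(k) = Mul(2, k) (Function('F')(k) = Mul(1, Mul(2, k)) = Mul(2, k))
Function('f')(g) = Add(-194, g) (Function('f')(g) = Add(Add(-89, g), -105) = Add(-194, g))
Add(Add(-180497, Function('F')(-35)), Function('f')(365)) = Add(Add(-180497, Mul(2, -35)), Add(-194, 365)) = Add(Add(-180497, -70), 171) = Add(-180567, 171) = -180396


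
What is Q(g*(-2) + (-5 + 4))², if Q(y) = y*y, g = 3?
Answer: 2401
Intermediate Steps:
Q(y) = y²
Q(g*(-2) + (-5 + 4))² = ((3*(-2) + (-5 + 4))²)² = ((-6 - 1)²)² = ((-7)²)² = 49² = 2401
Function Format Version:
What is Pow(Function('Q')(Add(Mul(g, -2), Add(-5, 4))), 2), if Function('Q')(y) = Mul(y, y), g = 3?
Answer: 2401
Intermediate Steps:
Function('Q')(y) = Pow(y, 2)
Pow(Function('Q')(Add(Mul(g, -2), Add(-5, 4))), 2) = Pow(Pow(Add(Mul(3, -2), Add(-5, 4)), 2), 2) = Pow(Pow(Add(-6, -1), 2), 2) = Pow(Pow(-7, 2), 2) = Pow(49, 2) = 2401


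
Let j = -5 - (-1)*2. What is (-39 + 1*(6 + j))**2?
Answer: 1296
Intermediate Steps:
j = -3 (j = -5 - 1*(-2) = -5 + 2 = -3)
(-39 + 1*(6 + j))**2 = (-39 + 1*(6 - 3))**2 = (-39 + 1*3)**2 = (-39 + 3)**2 = (-36)**2 = 1296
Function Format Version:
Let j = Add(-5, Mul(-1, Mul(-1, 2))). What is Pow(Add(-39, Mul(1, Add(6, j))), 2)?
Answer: 1296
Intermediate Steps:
j = -3 (j = Add(-5, Mul(-1, -2)) = Add(-5, 2) = -3)
Pow(Add(-39, Mul(1, Add(6, j))), 2) = Pow(Add(-39, Mul(1, Add(6, -3))), 2) = Pow(Add(-39, Mul(1, 3)), 2) = Pow(Add(-39, 3), 2) = Pow(-36, 2) = 1296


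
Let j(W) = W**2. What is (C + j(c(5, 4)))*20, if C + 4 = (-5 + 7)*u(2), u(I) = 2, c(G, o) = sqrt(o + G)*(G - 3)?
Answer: 720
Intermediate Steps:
c(G, o) = sqrt(G + o)*(-3 + G)
C = 0 (C = -4 + (-5 + 7)*2 = -4 + 2*2 = -4 + 4 = 0)
(C + j(c(5, 4)))*20 = (0 + (sqrt(5 + 4)*(-3 + 5))**2)*20 = (0 + (sqrt(9)*2)**2)*20 = (0 + (3*2)**2)*20 = (0 + 6**2)*20 = (0 + 36)*20 = 36*20 = 720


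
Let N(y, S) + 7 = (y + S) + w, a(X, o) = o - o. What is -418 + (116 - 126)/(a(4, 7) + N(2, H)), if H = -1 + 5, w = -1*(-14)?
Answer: -5444/13 ≈ -418.77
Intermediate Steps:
w = 14
a(X, o) = 0
H = 4
N(y, S) = 7 + S + y (N(y, S) = -7 + ((y + S) + 14) = -7 + ((S + y) + 14) = -7 + (14 + S + y) = 7 + S + y)
-418 + (116 - 126)/(a(4, 7) + N(2, H)) = -418 + (116 - 126)/(0 + (7 + 4 + 2)) = -418 - 10/(0 + 13) = -418 - 10/13 = -5444/13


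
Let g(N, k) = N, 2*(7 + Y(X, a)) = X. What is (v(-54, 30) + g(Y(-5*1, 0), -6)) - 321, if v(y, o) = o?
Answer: -601/2 ≈ -300.50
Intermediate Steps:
Y(X, a) = -7 + X/2
(v(-54, 30) + g(Y(-5*1, 0), -6)) - 321 = (30 + (-7 + (-5*1)/2)) - 321 = (30 + (-7 + (1/2)*(-5))) - 321 = (30 + (-7 - 5/2)) - 321 = (30 - 19/2) - 321 = 41/2 - 321 = -601/2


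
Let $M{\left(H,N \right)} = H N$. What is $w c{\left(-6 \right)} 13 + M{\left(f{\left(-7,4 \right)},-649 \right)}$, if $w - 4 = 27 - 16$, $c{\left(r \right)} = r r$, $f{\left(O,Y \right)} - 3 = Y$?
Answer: $2477$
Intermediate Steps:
$f{\left(O,Y \right)} = 3 + Y$
$c{\left(r \right)} = r^{2}$
$w = 15$ ($w = 4 + \left(27 - 16\right) = 4 + 11 = 15$)
$w c{\left(-6 \right)} 13 + M{\left(f{\left(-7,4 \right)},-649 \right)} = 15 \left(-6\right)^{2} \cdot 13 + \left(3 + 4\right) \left(-649\right) = 15 \cdot 36 \cdot 13 + 7 \left(-649\right) = 540 \cdot 13 - 4543 = 7020 - 4543 = 2477$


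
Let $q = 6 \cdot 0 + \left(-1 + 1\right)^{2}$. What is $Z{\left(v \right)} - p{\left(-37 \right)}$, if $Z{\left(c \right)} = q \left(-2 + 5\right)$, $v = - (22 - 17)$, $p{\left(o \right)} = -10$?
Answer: $10$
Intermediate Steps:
$q = 0$ ($q = 0 + 0^{2} = 0 + 0 = 0$)
$v = -5$ ($v = \left(-1\right) 5 = -5$)
$Z{\left(c \right)} = 0$ ($Z{\left(c \right)} = 0 \left(-2 + 5\right) = 0 \cdot 3 = 0$)
$Z{\left(v \right)} - p{\left(-37 \right)} = 0 - -10 = 0 + 10 = 10$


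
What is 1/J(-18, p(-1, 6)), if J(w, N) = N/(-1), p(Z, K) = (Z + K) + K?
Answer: -1/11 ≈ -0.090909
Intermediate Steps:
p(Z, K) = Z + 2*K (p(Z, K) = (K + Z) + K = Z + 2*K)
J(w, N) = -N (J(w, N) = N*(-1) = -N)
1/J(-18, p(-1, 6)) = 1/(-(-1 + 2*6)) = 1/(-(-1 + 12)) = 1/(-1*11) = 1/(-11) = -1/11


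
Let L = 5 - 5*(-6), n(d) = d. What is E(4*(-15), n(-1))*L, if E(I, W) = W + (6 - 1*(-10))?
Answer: 525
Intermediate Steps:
E(I, W) = 16 + W (E(I, W) = W + (6 + 10) = W + 16 = 16 + W)
L = 35 (L = 5 + 30 = 35)
E(4*(-15), n(-1))*L = (16 - 1)*35 = 15*35 = 525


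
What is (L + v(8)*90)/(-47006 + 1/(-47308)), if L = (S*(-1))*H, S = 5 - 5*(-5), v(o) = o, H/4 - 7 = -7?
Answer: -11353920/741253283 ≈ -0.015317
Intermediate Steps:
H = 0 (H = 28 + 4*(-7) = 28 - 28 = 0)
S = 30 (S = 5 + 25 = 30)
L = 0 (L = (30*(-1))*0 = -30*0 = 0)
(L + v(8)*90)/(-47006 + 1/(-47308)) = (0 + 8*90)/(-47006 + 1/(-47308)) = (0 + 720)/(-47006 - 1/47308) = 720/(-2223759849/47308) = 720*(-47308/2223759849) = -11353920/741253283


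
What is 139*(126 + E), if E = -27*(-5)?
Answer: 36279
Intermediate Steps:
E = 135
139*(126 + E) = 139*(126 + 135) = 139*261 = 36279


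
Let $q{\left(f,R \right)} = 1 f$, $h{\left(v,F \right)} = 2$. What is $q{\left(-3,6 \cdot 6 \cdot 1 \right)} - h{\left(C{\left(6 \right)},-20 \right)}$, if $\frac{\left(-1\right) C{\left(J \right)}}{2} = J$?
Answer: $-5$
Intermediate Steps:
$C{\left(J \right)} = - 2 J$
$q{\left(f,R \right)} = f$
$q{\left(-3,6 \cdot 6 \cdot 1 \right)} - h{\left(C{\left(6 \right)},-20 \right)} = -3 - 2 = -5$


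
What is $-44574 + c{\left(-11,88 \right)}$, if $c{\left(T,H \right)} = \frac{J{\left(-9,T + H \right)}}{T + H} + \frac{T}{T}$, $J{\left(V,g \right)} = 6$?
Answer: $- \frac{3432115}{77} \approx -44573.0$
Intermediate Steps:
$c{\left(T,H \right)} = 1 + \frac{6}{H + T}$ ($c{\left(T,H \right)} = \frac{6}{T + H} + \frac{T}{T} = \frac{6}{H + T} + 1 = 1 + \frac{6}{H + T}$)
$-44574 + c{\left(-11,88 \right)} = -44574 + \frac{6 + 88 - 11}{88 - 11} = -44574 + \frac{1}{77} \cdot 83 = -44574 + \frac{83}{77} = - \frac{3432115}{77}$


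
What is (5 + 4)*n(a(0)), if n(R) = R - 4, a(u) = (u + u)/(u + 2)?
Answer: -36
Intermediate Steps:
a(u) = 2*u/(2 + u) (a(u) = (2*u)/(2 + u) = 2*u/(2 + u))
n(R) = -4 + R
(5 + 4)*n(a(0)) = (5 + 4)*(-4 + 2*0/(2 + 0)) = 9*(-4 + 2*0/2) = 9*(-4 + 2*0*(½)) = 9*(-4 + 0) = 9*(-4) = -36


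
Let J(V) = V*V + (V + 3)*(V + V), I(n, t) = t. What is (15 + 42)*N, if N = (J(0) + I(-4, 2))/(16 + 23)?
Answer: 38/13 ≈ 2.9231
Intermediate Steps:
J(V) = V² + 2*V*(3 + V) (J(V) = V² + (3 + V)*(2*V) = V² + 2*V*(3 + V))
N = 2/39 (N = (3*0*(2 + 0) + 2)/(16 + 23) = (3*0*2 + 2)/39 = (0 + 2)*(1/39) = 2*(1/39) = 2/39 ≈ 0.051282)
(15 + 42)*N = (15 + 42)*(2/39) = 57*(2/39) = 38/13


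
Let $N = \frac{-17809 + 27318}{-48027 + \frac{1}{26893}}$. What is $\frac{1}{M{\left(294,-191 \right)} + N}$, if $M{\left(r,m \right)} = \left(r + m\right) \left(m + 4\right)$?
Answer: $- \frac{1291590110}{24877572834247} \approx -5.1918 \cdot 10^{-5}$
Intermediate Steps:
$M{\left(r,m \right)} = \left(4 + m\right) \left(m + r\right)$ ($M{\left(r,m \right)} = \left(m + r\right) \left(4 + m\right) = \left(4 + m\right) \left(m + r\right)$)
$N = - \frac{255725537}{1291590110}$ ($N = \frac{9509}{-48027 + \frac{1}{26893}} = \frac{9509}{- \frac{1291590110}{26893}} = 9509 \left(- \frac{26893}{1291590110}\right) = - \frac{255725537}{1291590110} \approx -0.19799$)
$\frac{1}{M{\left(294,-191 \right)} + N} = \frac{1}{\left(\left(-191\right)^{2} + 4 \left(-191\right) + 4 \cdot 294 - 56154\right) - \frac{255725537}{1291590110}} = \frac{1}{\left(36481 - 764 + 1176 - 56154\right) - \frac{255725537}{1291590110}} = \frac{1}{-19261 - \frac{255725537}{1291590110}} = \frac{1}{- \frac{24877572834247}{1291590110}} = - \frac{1291590110}{24877572834247}$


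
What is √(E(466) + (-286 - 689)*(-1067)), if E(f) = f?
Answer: √1040791 ≈ 1020.2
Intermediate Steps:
√(E(466) + (-286 - 689)*(-1067)) = √(466 + (-286 - 689)*(-1067)) = √(466 - 975*(-1067)) = √(466 + 1040325) = √1040791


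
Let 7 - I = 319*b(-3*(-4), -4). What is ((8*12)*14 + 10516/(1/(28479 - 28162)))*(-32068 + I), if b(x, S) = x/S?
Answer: -103729227264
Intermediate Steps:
I = 964 (I = 7 - 319*-3*(-4)/(-4) = 7 - 319*12*(-¼) = 7 - 319*(-3) = 7 - 1*(-957) = 7 + 957 = 964)
((8*12)*14 + 10516/(1/(28479 - 28162)))*(-32068 + I) = ((8*12)*14 + 10516/(1/(28479 - 28162)))*(-32068 + 964) = (96*14 + 10516/(1/317))*(-31104) = (1344 + 10516/(1/317))*(-31104) = (1344 + 10516*317)*(-31104) = (1344 + 3333572)*(-31104) = 3334916*(-31104) = -103729227264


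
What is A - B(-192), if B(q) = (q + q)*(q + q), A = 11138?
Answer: -136318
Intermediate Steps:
B(q) = 4*q**2 (B(q) = (2*q)*(2*q) = 4*q**2)
A - B(-192) = 11138 - 4*(-192)**2 = 11138 - 4*36864 = 11138 - 1*147456 = 11138 - 147456 = -136318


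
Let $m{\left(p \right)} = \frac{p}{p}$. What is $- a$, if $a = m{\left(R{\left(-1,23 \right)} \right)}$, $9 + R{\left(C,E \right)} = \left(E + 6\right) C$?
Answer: $-1$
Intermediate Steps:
$R{\left(C,E \right)} = -9 + C \left(6 + E\right)$ ($R{\left(C,E \right)} = -9 + \left(E + 6\right) C = -9 + \left(6 + E\right) C = -9 + C \left(6 + E\right)$)
$m{\left(p \right)} = 1$
$a = 1$
$- a = \left(-1\right) 1 = -1$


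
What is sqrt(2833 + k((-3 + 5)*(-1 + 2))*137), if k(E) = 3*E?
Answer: sqrt(3655) ≈ 60.457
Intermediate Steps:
sqrt(2833 + k((-3 + 5)*(-1 + 2))*137) = sqrt(2833 + (3*((-3 + 5)*(-1 + 2)))*137) = sqrt(2833 + (3*(2*1))*137) = sqrt(2833 + (3*2)*137) = sqrt(2833 + 6*137) = sqrt(2833 + 822) = sqrt(3655)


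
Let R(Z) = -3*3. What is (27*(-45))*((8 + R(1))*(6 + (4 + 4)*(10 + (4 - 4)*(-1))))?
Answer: 104490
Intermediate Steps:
R(Z) = -9
(27*(-45))*((8 + R(1))*(6 + (4 + 4)*(10 + (4 - 4)*(-1)))) = (27*(-45))*((8 - 9)*(6 + (4 + 4)*(10 + (4 - 4)*(-1)))) = -(-1215)*(6 + 8*(10 + 0*(-1))) = -(-1215)*(6 + 8*(10 + 0)) = -(-1215)*(6 + 8*10) = -(-1215)*(6 + 80) = -(-1215)*86 = -1215*(-86) = 104490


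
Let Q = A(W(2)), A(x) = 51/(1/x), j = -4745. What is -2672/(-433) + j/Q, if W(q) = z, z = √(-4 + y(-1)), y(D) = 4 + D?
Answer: 2672/433 + 4745*I/51 ≈ 6.1709 + 93.039*I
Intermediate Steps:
z = I (z = √(-4 + (4 - 1)) = √(-4 + 3) = √(-1) = I ≈ 1.0*I)
W(q) = I
A(x) = 51*x
Q = 51*I ≈ 51.0*I
-2672/(-433) + j/Q = -2672/(-433) - 4745*(-I/51) = -2672*(-1/433) - (-4745)*I/51 = 2672/433 + 4745*I/51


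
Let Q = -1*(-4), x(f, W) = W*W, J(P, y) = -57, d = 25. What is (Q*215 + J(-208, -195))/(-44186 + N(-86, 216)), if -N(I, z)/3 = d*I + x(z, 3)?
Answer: -73/3433 ≈ -0.021264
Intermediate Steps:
x(f, W) = W**2
Q = 4
N(I, z) = -27 - 75*I (N(I, z) = -3*(25*I + 3**2) = -3*(25*I + 9) = -3*(9 + 25*I) = -27 - 75*I)
(Q*215 + J(-208, -195))/(-44186 + N(-86, 216)) = (4*215 - 57)/(-44186 + (-27 - 75*(-86))) = (860 - 57)/(-44186 + (-27 + 6450)) = 803/(-44186 + 6423) = 803/(-37763) = 803*(-1/37763) = -73/3433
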